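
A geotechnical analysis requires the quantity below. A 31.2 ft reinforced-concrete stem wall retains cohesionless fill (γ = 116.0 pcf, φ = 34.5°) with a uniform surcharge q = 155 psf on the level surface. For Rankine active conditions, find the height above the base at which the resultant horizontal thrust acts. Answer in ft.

K_a = 0.2768.
Triangular part P₁ = ½K_aγH² = 15630 at H/3 = 10.40 ft; rectangular part P₂ = K_a q H = 1339 at H/2 = 15.60 ft.
ȳ = (P₁·10.40 + P₂·15.60)/(P₁+P₂) = 10.81 ft.

10.8 ft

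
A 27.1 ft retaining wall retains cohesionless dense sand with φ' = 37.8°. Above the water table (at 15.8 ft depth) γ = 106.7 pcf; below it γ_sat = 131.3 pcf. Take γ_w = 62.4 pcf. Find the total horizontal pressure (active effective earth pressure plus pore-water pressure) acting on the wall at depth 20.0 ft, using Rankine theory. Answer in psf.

736 psf

K_a = (1 − sin φ)/(1 + sin φ) = 0.2400.
γ' = 131.3 − 62.4 = 68.90 pcf.
Effective vertical stress at 20.0 ft: σ'_v = 106.7×15.8 + 68.90×4.20 = 1975 psf.
σ'_h = K_a σ'_v = 0.2400 × 1975 = 474.1 psf; u = γ_w × 4.20 = 262.1 psf.
Total σ_h = 474.1 + 262.1 = 736.1 psf.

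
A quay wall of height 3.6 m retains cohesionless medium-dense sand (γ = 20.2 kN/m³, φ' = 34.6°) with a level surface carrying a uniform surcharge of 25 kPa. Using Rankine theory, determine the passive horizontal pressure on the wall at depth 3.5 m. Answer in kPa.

347 kPa

K_p = (1 + sin φ)/(1 − sin φ) = 3.628.
σ_v = γz + q = 20.2 × 3.5 + 25 = 95.70 kPa.
σ_h = K_p σ_v = 3.628 × 95.70 = 347.2 kPa.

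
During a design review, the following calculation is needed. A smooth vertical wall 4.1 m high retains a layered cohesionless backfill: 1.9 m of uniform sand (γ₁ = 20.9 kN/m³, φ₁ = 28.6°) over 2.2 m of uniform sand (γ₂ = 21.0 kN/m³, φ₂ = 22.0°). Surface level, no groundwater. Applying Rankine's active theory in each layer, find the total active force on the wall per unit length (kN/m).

76.2 kN/m

K_a1 = tan²(45°−28.6°/2) = 0.3525; K_a2 = tan²(45°−22.0°/2) = 0.4550.
Layer 1: σ at base = K_a1 γ₁ h₁ = 14.00 kPa; P₁ = ½×14.00×1.9 = 13.30.
Layer 2: σ_v at top = γ₁h₁ = 39.71; σ_h top = K_a2×39.71 = 18.07; σ_h base = K_a2×(39.71+21.0×2.2) = 39.09.
P₂ = ½(18.07+39.09)×2.2 = 62.87. Total P_a = 13.30+62.87 = 76.17 kN/m.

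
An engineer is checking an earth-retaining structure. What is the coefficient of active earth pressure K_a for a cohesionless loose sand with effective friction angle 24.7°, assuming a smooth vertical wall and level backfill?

K_a = tan²(45° − φ/2) = tan²(32.65°) = 0.4106.

0.411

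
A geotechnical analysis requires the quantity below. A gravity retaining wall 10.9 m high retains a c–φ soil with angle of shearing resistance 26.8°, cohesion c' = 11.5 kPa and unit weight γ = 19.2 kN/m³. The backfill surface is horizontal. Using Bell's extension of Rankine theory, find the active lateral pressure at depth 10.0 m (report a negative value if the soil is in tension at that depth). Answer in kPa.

K_a = (1 − sin φ)/(1 + sin φ) = 0.3785.
σ_a = K_a γ z − 2c√K_a = 0.3785×19.2×10.0 − 2×11.5×0.6152 = 58.52 kPa.

58.5 kPa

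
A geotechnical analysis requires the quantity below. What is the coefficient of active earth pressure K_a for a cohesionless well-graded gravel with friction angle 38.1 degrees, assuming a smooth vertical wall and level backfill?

K_a = tan²(45° − φ/2) = tan²(25.95°) = 0.2368.

0.237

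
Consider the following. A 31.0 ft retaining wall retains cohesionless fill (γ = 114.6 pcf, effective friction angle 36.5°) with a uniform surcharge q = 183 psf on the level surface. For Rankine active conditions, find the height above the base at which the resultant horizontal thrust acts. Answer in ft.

10.8 ft

K_a = 0.2541.
Triangular part P₁ = ½K_aγH² = 13990 at H/3 = 10.33 ft; rectangular part P₂ = K_a q H = 1441 at H/2 = 15.50 ft.
ȳ = (P₁·10.33 + P₂·15.50)/(P₁+P₂) = 10.82 ft.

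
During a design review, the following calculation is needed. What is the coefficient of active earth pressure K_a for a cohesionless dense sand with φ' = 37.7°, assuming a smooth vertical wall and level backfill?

K_a = tan²(45° − φ/2) = tan²(26.15°) = 0.2411.

0.241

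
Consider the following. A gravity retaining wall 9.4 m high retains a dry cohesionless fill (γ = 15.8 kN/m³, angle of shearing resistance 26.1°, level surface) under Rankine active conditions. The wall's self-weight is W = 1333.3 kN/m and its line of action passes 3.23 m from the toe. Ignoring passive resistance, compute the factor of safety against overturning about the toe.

5.06

K_a = tan²(45° − 26.1°/2) = 0.3889.
P_a = ½K_aγH² = 0.5×0.3889×15.8×9.4² = 271.5 kN/m, acting at H/3 = 3.133 m above the base.
Overturning moment M_o = P_a × H/3 = 271.5 × 3.133 = 850.7.
Resisting moment M_r = W × 3.23 = 1333.3 × 3.23 = 4307.
FS_overturning = M_r/M_o = 4307/850.7 = 5.062.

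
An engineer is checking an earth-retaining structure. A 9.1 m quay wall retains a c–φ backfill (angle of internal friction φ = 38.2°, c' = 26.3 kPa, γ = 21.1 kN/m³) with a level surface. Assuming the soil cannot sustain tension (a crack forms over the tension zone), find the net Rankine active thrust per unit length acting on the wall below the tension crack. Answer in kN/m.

39.1 kN/m

K_a = 0.2358; √K_a = 0.4856.
Tension-crack depth z_c = 2c/(γ√K_a) = 2×26.3/(21.1×0.4856) = 5.134 m.
σ_a at base = K_a γ H − 2c√K_a = 0.2358×21.1×9.1 − 2×26.3×0.4856 = 19.73 kPa.
P_a = ½ × 19.73 × (H − z_c) = 0.5×19.73×3.966 = 39.13 kN/m.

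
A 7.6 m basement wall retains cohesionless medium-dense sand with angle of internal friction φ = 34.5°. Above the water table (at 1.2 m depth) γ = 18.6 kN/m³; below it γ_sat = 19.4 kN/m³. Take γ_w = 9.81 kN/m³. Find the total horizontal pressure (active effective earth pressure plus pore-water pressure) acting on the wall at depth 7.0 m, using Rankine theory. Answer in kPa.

K_a = (1 − sin φ)/(1 + sin φ) = 0.2768.
γ' = 19.4 − 9.81 = 9.590 kN/m³.
Effective vertical stress at 7.0 m: σ'_v = 18.6×1.2 + 9.590×5.80 = 77.94 kPa.
σ'_h = K_a σ'_v = 0.2768 × 77.94 = 21.57 kPa; u = γ_w × 5.80 = 56.90 kPa.
Total σ_h = 21.57 + 56.90 = 78.47 kPa.

78.5 kPa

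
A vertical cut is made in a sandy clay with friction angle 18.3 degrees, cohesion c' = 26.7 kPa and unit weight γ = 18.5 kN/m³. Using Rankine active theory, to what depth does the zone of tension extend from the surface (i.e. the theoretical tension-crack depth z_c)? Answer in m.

3.99 m

K_a = tan²(45° − 18.3°/2) = 0.5221; √K_a = 0.7226.
The active pressure is zero where K_a γ z = 2c√K_a, so z_c = 2c/(γ√K_a) = 2×26.7/(18.5×0.7226) = 3.995 m.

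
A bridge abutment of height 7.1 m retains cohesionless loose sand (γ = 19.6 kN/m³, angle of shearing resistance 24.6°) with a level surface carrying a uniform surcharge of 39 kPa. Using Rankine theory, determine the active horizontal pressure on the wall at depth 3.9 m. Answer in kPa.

47.6 kPa

K_a = (1 − sin φ)/(1 + sin φ) = 0.4121.
σ_v = γz + q = 19.6 × 3.9 + 39 = 115.4 kPa.
σ_h = K_a σ_v = 0.4121 × 115.4 = 47.58 kPa.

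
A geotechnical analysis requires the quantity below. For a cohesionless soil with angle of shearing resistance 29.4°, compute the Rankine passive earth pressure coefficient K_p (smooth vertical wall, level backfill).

K_p = (1 + sin φ)/(1 − sin φ) = tan²(45° + 29.4°/2) = 2.929.

2.93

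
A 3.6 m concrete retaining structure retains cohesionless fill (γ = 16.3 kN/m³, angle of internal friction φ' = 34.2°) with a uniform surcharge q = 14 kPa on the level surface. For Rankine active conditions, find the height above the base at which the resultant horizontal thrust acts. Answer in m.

1.39 m

K_a = 0.2803.
Triangular part P₁ = ½K_aγH² = 29.61 at H/3 = 1.200 m; rectangular part P₂ = K_a q H = 14.13 at H/2 = 1.800 m.
ȳ = (P₁·1.200 + P₂·1.800)/(P₁+P₂) = 1.394 m.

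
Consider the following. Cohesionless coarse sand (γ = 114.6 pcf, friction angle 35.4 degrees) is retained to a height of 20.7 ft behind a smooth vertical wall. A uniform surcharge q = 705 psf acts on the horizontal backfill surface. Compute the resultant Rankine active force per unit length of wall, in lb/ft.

10400 lb/ft

K_a = tan²(45° − φ/2) = 0.2664.
Soil triangle: ½ K_a γ H² = 0.5×0.2664×114.6×20.7² = 6541 lb/ft.
Surcharge rectangle: K_a q H = 0.2664×705×20.7 = 3888 lb/ft.
Total = 6541 + 3888 = 10430 lb/ft.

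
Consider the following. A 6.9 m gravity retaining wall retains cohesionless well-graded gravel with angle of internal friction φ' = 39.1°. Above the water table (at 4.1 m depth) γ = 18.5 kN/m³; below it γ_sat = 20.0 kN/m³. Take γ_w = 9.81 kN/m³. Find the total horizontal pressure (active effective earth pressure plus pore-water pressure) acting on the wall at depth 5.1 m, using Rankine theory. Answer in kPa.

K_a = (1 − sin φ)/(1 + sin φ) = 0.2265.
γ' = 20.0 − 9.81 = 10.19 kN/m³.
Effective vertical stress at 5.1 m: σ'_v = 18.5×4.1 + 10.19×1.00 = 86.04 kPa.
σ'_h = K_a σ'_v = 0.2265 × 86.04 = 19.49 kPa; u = γ_w × 1.00 = 9.810 kPa.
Total σ_h = 19.49 + 9.810 = 29.30 kPa.

29.3 kPa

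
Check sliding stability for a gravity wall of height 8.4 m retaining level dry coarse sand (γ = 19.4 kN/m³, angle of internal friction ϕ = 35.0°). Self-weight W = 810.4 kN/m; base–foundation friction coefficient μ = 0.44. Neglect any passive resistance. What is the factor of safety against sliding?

1.92

K_a = tan²(45° − 35.0°/2) = 0.2710.
P_a = ½K_aγH² = 0.5×0.2710×19.4×8.4² = 185.5 kN/m, acting at H/3 = 2.800 m above the base.
FS_sliding = μW / P_a = 0.44×810.4 / 185.5 = 1.923.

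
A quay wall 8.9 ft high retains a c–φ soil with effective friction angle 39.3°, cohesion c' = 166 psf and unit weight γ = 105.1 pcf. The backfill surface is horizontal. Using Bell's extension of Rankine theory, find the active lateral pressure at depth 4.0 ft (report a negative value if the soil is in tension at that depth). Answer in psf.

-62.9 psf

K_a = (1 − sin φ)/(1 + sin φ) = 0.2245.
σ_a = K_a γ z − 2c√K_a = 0.2245×105.1×4.0 − 2×166×0.4738 = -62.93 psf.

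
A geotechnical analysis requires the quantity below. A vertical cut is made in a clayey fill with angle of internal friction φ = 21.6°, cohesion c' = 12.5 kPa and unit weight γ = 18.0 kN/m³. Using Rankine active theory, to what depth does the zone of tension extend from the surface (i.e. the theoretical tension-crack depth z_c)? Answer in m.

2.04 m

K_a = tan²(45° − 21.6°/2) = 0.4619; √K_a = 0.6796.
The active pressure is zero where K_a γ z = 2c√K_a, so z_c = 2c/(γ√K_a) = 2×12.5/(18.0×0.6796) = 2.044 m.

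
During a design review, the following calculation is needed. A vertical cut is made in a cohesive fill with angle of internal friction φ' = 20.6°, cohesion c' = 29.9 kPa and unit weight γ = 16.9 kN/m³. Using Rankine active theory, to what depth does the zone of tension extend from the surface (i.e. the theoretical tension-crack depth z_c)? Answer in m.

5.11 m

K_a = tan²(45° − 20.6°/2) = 0.4795; √K_a = 0.6924.
The active pressure is zero where K_a γ z = 2c√K_a, so z_c = 2c/(γ√K_a) = 2×29.9/(16.9×0.6924) = 5.110 m.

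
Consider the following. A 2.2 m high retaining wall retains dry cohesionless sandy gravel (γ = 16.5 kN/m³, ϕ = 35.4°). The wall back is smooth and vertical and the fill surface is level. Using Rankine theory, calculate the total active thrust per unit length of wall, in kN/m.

K_a = tan²(45° − φ/2) = 0.2664.
P_a = ½ K_a γ H² = 0.5 × 0.2664 × 16.5 × 2.2² = 10.64 kN/m.

10.6 kN/m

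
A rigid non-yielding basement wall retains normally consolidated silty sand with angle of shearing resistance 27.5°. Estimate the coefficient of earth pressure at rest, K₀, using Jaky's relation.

K₀ = 1 − sin φ' = 1 − sin 27.5° = 0.5383.

0.538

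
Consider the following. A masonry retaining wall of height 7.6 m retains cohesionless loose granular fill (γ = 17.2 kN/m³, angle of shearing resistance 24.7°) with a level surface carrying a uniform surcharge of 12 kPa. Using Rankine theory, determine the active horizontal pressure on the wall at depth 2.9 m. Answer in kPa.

K_a = (1 − sin φ)/(1 + sin φ) = 0.4106.
σ_v = γz + q = 17.2 × 2.9 + 12 = 61.88 kPa.
σ_h = K_a σ_v = 0.4106 × 61.88 = 25.41 kPa.

25.4 kPa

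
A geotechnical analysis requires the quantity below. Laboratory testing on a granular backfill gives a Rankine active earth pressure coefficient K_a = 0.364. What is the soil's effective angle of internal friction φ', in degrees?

27.8°

K_a = tan²(45° − φ/2) ⇒ 45° − φ/2 = arctan(√0.364) = 31.10°.
φ = 2(45° − 31.10°) = 27.79°.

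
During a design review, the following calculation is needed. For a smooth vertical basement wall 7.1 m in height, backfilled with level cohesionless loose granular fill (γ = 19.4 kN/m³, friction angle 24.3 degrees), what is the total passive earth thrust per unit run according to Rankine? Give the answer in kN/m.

1170 kN/m

K_p = tan²(45° + φ/2) = 2.399.
P_p = ½ K_p γ H² = 0.5 × 2.399 × 19.4 × 7.1² = 1173 kN/m.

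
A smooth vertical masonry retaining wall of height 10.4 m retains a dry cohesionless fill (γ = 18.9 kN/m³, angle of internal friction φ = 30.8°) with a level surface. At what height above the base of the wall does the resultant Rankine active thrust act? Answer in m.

K_a = 0.3227.
The pressure distribution is triangular, so the resultant acts at H/3 above the base = 10.4/3 = 3.467 m.

3.47 m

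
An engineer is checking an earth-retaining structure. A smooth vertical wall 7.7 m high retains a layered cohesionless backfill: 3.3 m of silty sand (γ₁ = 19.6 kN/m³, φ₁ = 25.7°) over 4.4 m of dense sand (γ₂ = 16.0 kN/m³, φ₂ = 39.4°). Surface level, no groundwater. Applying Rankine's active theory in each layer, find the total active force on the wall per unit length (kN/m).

K_a1 = tan²(45°−25.7°/2) = 0.3950; K_a2 = tan²(45°−39.4°/2) = 0.2234.
Layer 1: σ at base = K_a1 γ₁ h₁ = 25.55 kPa; P₁ = ½×25.55×3.3 = 42.16.
Layer 2: σ_v at top = γ₁h₁ = 64.68; σ_h top = K_a2×64.68 = 14.45; σ_h base = K_a2×(64.68+16.0×4.4) = 30.18.
P₂ = ½(14.45+30.18)×4.4 = 98.20. Total P_a = 42.16+98.20 = 140.4 kN/m.

140 kN/m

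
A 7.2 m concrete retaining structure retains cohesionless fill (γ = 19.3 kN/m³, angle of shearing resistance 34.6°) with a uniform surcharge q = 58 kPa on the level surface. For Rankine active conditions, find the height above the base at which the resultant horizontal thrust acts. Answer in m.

K_a = 0.2756.
Triangular part P₁ = ½K_aγH² = 137.9 at H/3 = 2.400 m; rectangular part P₂ = K_a q H = 115.1 at H/2 = 3.600 m.
ȳ = (P₁·2.400 + P₂·3.600)/(P₁+P₂) = 2.946 m.

2.95 m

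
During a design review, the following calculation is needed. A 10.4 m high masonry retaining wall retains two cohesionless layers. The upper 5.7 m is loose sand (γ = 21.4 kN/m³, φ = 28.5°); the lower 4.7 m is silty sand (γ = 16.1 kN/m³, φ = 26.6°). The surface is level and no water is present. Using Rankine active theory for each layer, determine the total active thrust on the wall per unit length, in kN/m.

K_a1 = tan²(45°−28.5°/2) = 0.3540; K_a2 = tan²(45°−26.6°/2) = 0.3814.
Layer 1: σ at base = K_a1 γ₁ h₁ = 43.17 kPa; P₁ = ½×43.17×5.7 = 123.0.
Layer 2: σ_v at top = γ₁h₁ = 122.0; σ_h top = K_a2×122.0 = 46.53; σ_h base = K_a2×(122.0+16.1×4.7) = 75.39.
P₂ = ½(46.53+75.39)×4.7 = 286.5. Total P_a = 123.0+286.5 = 409.6 kN/m.

410 kN/m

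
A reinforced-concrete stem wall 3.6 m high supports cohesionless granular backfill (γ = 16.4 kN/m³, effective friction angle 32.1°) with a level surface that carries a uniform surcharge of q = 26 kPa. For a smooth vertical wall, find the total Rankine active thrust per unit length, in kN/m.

K_a = tan²(45° − φ/2) = 0.3060.
Soil triangle: ½ K_a γ H² = 0.5×0.3060×16.4×3.6² = 32.52 kN/m.
Surcharge rectangle: K_a q H = 0.3060×26×3.6 = 28.64 kN/m.
Total = 32.52 + 28.64 = 61.16 kN/m.

61.2 kN/m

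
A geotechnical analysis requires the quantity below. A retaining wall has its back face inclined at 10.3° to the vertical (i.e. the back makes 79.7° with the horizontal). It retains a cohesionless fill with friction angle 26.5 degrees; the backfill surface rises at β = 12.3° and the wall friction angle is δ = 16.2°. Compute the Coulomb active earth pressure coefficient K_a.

0.520

K_a = sin²(α+φ) / [sin²α · sin(α−δ) · (1 + √{sin(φ+δ)sin(φ−β) / (sin(α−δ)sin(α+β))})²].
With α = 79.7°, φ = 26.5°, δ = 16.2°, β = 12.3°: K_a = 0.5196.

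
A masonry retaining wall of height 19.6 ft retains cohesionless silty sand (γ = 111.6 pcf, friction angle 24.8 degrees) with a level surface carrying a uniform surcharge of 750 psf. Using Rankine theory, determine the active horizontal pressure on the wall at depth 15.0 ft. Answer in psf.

K_a = (1 − sin φ)/(1 + sin φ) = 0.4090.
σ_v = γz + q = 111.6 × 15.0 + 750 = 2424 psf.
σ_h = K_a σ_v = 0.4090 × 2424 = 991.4 psf.

991 psf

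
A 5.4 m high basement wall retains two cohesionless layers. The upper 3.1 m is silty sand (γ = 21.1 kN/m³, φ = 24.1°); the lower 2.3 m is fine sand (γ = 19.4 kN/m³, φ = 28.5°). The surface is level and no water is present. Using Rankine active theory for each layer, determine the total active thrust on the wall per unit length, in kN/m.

114 kN/m

K_a1 = tan²(45°−24.1°/2) = 0.4201; K_a2 = tan²(45°−28.5°/2) = 0.3540.
Layer 1: σ at base = K_a1 γ₁ h₁ = 27.48 kPa; P₁ = ½×27.48×3.1 = 42.59.
Layer 2: σ_v at top = γ₁h₁ = 65.41; σ_h top = K_a2×65.41 = 23.15; σ_h base = K_a2×(65.41+19.4×2.3) = 38.95.
P₂ = ½(23.15+38.95)×2.3 = 71.41. Total P_a = 42.59+71.41 = 114.0 kN/m.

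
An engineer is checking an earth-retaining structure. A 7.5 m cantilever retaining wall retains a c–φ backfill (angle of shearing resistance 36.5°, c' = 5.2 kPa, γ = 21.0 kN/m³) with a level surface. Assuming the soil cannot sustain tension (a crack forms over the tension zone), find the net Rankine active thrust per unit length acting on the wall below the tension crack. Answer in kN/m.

113 kN/m

K_a = 0.2541; √K_a = 0.5040.
Tension-crack depth z_c = 2c/(γ√K_a) = 2×5.2/(21.0×0.5040) = 0.9825 m.
σ_a at base = K_a γ H − 2c√K_a = 0.2541×21.0×7.5 − 2×5.2×0.5040 = 34.77 kPa.
P_a = ½ × 34.77 × (H − z_c) = 0.5×34.77×6.517 = 113.3 kN/m.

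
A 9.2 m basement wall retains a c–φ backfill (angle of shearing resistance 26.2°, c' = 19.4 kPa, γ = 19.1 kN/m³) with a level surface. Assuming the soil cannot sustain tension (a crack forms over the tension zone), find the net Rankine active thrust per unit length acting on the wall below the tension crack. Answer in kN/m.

K_a = 0.3874; √K_a = 0.6224.
Tension-crack depth z_c = 2c/(γ√K_a) = 2×19.4/(19.1×0.6224) = 3.264 m.
σ_a at base = K_a γ H − 2c√K_a = 0.3874×19.1×9.2 − 2×19.4×0.6224 = 43.93 kPa.
P_a = ½ × 43.93 × (H − z_c) = 0.5×43.93×5.936 = 130.4 kN/m.

130 kN/m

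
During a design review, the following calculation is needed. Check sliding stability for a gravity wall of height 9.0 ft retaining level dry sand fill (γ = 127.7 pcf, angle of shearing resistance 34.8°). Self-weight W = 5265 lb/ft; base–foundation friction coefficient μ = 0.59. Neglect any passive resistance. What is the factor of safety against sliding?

K_a = tan²(45° − 34.8°/2) = 0.2733.
P_a = ½K_aγH² = 0.5×0.2733×127.7×9.0² = 1414 lb/ft, acting at H/3 = 3.000 ft above the base.
FS_sliding = μW / P_a = 0.59×5265 / 1414 = 2.198.

2.20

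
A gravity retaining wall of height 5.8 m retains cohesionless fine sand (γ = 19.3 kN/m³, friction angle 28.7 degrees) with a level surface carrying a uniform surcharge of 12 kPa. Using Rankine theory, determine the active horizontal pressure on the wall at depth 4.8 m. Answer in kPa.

K_a = (1 − sin φ)/(1 + sin φ) = 0.3511.
σ_v = γz + q = 19.3 × 4.8 + 12 = 104.6 kPa.
σ_h = K_a σ_v = 0.3511 × 104.6 = 36.74 kPa.

36.7 kPa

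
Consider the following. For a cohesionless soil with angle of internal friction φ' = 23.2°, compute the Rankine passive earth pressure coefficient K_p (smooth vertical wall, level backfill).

K_p = (1 + sin φ)/(1 − sin φ) = tan²(45° + 23.2°/2) = 2.300.

2.30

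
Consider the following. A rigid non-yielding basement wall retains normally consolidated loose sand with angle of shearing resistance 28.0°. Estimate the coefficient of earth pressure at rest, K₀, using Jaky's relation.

K₀ = 1 − sin φ' = 1 − sin 28.0° = 0.5305.

0.531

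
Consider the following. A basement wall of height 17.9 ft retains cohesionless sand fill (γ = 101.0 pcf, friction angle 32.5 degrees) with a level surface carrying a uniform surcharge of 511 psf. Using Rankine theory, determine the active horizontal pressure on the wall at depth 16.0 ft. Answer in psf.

K_a = (1 − sin φ)/(1 + sin φ) = 0.3010.
σ_v = γz + q = 101.0 × 16.0 + 511 = 2127 psf.
σ_h = K_a σ_v = 0.3010 × 2127 = 640.2 psf.

640 psf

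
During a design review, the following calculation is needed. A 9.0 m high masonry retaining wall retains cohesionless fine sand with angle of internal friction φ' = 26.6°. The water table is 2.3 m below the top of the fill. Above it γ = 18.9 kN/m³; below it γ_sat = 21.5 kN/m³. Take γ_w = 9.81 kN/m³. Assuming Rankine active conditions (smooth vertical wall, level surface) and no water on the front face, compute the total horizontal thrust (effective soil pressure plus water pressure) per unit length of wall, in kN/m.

450 kN/m

K_a = tan²(45° − φ/2) = 0.3814.
γ' = 21.5 − 9.81 = 11.69 kN/m³. Depth below WT = 6.7 m.
σ'_h at WT = K_a γ d_w = 16.58 kPa; at base = 16.58 + K_a γ' × 6.7 = 46.46 kPa.
P₁ (0–2.3 m) = ½×16.58×2.3 = 19.07. P₂ (2.3–9.0 m) = ½(16.58+46.46)×6.7 = 211.2.
P_w = ½ γ_w h₂² = 0.5×9.81×6.7² = 220.2. Total = 19.07+211.2+220.2 = 450.4 kN/m.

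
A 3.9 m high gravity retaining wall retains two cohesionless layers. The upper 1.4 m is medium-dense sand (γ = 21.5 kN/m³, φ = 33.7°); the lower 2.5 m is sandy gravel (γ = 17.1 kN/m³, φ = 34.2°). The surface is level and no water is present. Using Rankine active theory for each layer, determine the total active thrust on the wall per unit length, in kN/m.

42.1 kN/m

K_a1 = tan²(45°−33.7°/2) = 0.2863; K_a2 = tan²(45°−34.2°/2) = 0.2803.
Layer 1: σ at base = K_a1 γ₁ h₁ = 8.618 kPa; P₁ = ½×8.618×1.4 = 6.032.
Layer 2: σ_v at top = γ₁h₁ = 30.10; σ_h top = K_a2×30.10 = 8.438; σ_h base = K_a2×(30.10+17.1×2.5) = 20.42.
P₂ = ½(8.438+20.42)×2.5 = 36.08. Total P_a = 6.032+36.08 = 42.11 kN/m.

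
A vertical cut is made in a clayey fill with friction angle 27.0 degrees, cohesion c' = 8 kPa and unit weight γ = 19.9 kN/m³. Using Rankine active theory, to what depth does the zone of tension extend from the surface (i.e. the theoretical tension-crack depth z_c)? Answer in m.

1.31 m

K_a = tan²(45° − 27.0°/2) = 0.3755; √K_a = 0.6128.
The active pressure is zero where K_a γ z = 2c√K_a, so z_c = 2c/(γ√K_a) = 2×8/(19.9×0.6128) = 1.312 m.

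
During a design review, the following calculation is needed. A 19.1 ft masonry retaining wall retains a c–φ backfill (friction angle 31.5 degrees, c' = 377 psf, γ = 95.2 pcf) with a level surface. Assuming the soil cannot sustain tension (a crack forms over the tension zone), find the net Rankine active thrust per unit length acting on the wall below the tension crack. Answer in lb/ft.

367 lb/ft

K_a = 0.3136; √K_a = 0.5600.
Tension-crack depth z_c = 2c/(γ√K_a) = 2×377/(95.2×0.5600) = 14.14 ft.
σ_a at base = K_a γ H − 2c√K_a = 0.3136×95.2×19.1 − 2×377×0.5600 = 148.0 psf.
P_a = ½ × 148.0 × (H − z_c) = 0.5×148.0×4.958 = 366.9 lb/ft.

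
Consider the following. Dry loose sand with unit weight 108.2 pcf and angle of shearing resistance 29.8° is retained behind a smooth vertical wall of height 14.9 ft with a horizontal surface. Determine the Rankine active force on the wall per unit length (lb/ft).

4040 lb/ft

K_a = tan²(45° − φ/2) = 0.3360.
P_a = ½ K_a γ H² = 0.5 × 0.3360 × 108.2 × 14.9² = 4036 lb/ft.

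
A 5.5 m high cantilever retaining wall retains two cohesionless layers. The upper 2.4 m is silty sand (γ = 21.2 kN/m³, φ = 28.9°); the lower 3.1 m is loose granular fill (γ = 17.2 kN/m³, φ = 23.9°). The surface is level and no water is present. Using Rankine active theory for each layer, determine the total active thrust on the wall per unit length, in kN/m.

K_a1 = tan²(45°−28.9°/2) = 0.3484; K_a2 = tan²(45°−23.9°/2) = 0.4233.
Layer 1: σ at base = K_a1 γ₁ h₁ = 17.72 kPa; P₁ = ½×17.72×2.4 = 21.27.
Layer 2: σ_v at top = γ₁h₁ = 50.88; σ_h top = K_a2×50.88 = 21.54; σ_h base = K_a2×(50.88+17.2×3.1) = 44.11.
P₂ = ½(21.54+44.11)×3.1 = 101.8. Total P_a = 21.27+101.8 = 123.0 kN/m.

123 kN/m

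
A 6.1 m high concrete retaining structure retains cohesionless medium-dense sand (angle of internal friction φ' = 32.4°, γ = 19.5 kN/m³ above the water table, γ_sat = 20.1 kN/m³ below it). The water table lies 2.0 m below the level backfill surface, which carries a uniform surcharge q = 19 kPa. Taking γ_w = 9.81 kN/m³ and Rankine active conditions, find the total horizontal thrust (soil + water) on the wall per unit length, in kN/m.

204 kN/m

K_a = tan²(45° − φ/2) = 0.3022.
γ' = 20.1 − 9.81 = 10.29 kN/m³. h₂ = H − d_w = 4.1 m.
σ'_h: at surface K_a·q = 5.742; at WT K_a(q+γd_w) = 17.53; at base K_a(q+γd_w+γ'h₂) = 30.28 kPa.
P₁ = ½(5.742+17.53)×2.0 = 23.27; P₂ = ½(17.53+30.28)×4.1 = 98.01; P_w = ½γ_w h₂² = 82.45.
Total = 23.27+98.01+82.45 = 203.7 kN/m.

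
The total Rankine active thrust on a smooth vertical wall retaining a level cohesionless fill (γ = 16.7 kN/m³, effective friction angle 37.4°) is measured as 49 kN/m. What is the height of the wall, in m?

K_a = 0.2443. P_a = ½ K_a γ H² ⇒ H = √(2P_a/(K_a γ)).
H = √(2×49/(0.2443×16.7)) = 4.901 m.

4.90 m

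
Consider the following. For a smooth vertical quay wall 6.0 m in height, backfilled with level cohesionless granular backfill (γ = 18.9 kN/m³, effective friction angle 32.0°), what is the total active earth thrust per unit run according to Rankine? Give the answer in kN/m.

K_a = tan²(45° − φ/2) = 0.3073.
P_a = ½ K_a γ H² = 0.5 × 0.3073 × 18.9 × 6.0² = 104.5 kN/m.

105 kN/m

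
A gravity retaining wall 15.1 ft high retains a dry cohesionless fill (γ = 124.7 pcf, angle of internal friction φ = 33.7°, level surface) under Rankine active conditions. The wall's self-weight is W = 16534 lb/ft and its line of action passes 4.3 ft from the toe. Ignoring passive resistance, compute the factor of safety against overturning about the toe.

3.47

K_a = tan²(45° − 33.7°/2) = 0.2863.
P_a = ½K_aγH² = 0.5×0.2863×124.7×15.1² = 4070 lb/ft, acting at H/3 = 5.033 ft above the base.
Overturning moment M_o = P_a × H/3 = 4070 × 5.033 = 20490.
Resisting moment M_r = W × 4.3 = 16534 × 4.3 = 71100.
FS_overturning = M_r/M_o = 71100/20490 = 3.470.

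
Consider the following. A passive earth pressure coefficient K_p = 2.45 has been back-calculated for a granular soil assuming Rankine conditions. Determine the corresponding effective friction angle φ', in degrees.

K_p = (1+sin φ)/(1−sin φ) ⇒ sin φ = (K_p − 1)/(K_p + 1) = 0.4203.
φ = arcsin(0.4203) = 24.85°.

24.9°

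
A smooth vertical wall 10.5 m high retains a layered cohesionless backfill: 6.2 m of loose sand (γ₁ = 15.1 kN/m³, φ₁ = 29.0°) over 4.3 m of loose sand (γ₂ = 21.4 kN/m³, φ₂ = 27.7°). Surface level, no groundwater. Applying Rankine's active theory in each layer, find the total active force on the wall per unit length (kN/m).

320 kN/m

K_a1 = tan²(45°−29.0°/2) = 0.3470; K_a2 = tan²(45°−27.7°/2) = 0.3653.
Layer 1: σ at base = K_a1 γ₁ h₁ = 32.48 kPa; P₁ = ½×32.48×6.2 = 100.7.
Layer 2: σ_v at top = γ₁h₁ = 93.62; σ_h top = K_a2×93.62 = 34.20; σ_h base = K_a2×(93.62+21.4×4.3) = 67.82.
P₂ = ½(34.20+67.82)×4.3 = 219.4. Total P_a = 100.7+219.4 = 320.0 kN/m.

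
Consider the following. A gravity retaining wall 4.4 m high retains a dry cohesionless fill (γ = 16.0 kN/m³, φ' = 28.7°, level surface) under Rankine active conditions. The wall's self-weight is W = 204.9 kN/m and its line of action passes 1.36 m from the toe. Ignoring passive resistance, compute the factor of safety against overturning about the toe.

K_a = tan²(45° − 28.7°/2) = 0.3511.
P_a = ½K_aγH² = 0.5×0.3511×16.0×4.4² = 54.39 kN/m, acting at H/3 = 1.467 m above the base.
Overturning moment M_o = P_a × H/3 = 54.39 × 1.467 = 79.77.
Resisting moment M_r = W × 1.36 = 204.9 × 1.36 = 278.7.
FS_overturning = M_r/M_o = 278.7/79.77 = 3.494.

3.49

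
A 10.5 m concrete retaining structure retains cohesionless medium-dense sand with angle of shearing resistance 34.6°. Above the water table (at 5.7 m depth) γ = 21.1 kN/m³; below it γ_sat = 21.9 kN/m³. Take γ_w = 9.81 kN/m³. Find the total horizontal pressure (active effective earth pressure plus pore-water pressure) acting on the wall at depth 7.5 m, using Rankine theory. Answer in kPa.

K_a = (1 − sin φ)/(1 + sin φ) = 0.2756.
γ' = 21.9 − 9.81 = 12.09 kN/m³.
Effective vertical stress at 7.5 m: σ'_v = 21.1×5.7 + 12.09×1.80 = 142.0 kPa.
σ'_h = K_a σ'_v = 0.2756 × 142.0 = 39.15 kPa; u = γ_w × 1.80 = 17.66 kPa.
Total σ_h = 39.15 + 17.66 = 56.81 kPa.

56.8 kPa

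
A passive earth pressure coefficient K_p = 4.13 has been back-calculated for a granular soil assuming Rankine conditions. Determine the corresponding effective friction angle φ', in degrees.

K_p = (1+sin φ)/(1−sin φ) ⇒ sin φ = (K_p − 1)/(K_p + 1) = 0.6101.
φ = arcsin(0.6101) = 37.60°.

37.6°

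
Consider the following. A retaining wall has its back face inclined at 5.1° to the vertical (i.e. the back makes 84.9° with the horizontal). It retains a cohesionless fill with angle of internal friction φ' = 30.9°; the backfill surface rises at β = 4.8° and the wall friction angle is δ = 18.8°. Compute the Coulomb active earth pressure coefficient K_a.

0.347

K_a = sin²(α+φ) / [sin²α · sin(α−δ) · (1 + √{sin(φ+δ)sin(φ−β) / (sin(α−δ)sin(α+β))})²].
With α = 84.9°, φ = 30.9°, δ = 18.8°, β = 4.8°: K_a = 0.3466.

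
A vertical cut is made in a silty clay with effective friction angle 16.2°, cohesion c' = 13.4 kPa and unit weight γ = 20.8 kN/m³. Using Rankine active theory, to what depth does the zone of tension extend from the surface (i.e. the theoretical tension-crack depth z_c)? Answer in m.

1.72 m

K_a = tan²(45° − 16.2°/2) = 0.5637; √K_a = 0.7508.
The active pressure is zero where K_a γ z = 2c√K_a, so z_c = 2c/(γ√K_a) = 2×13.4/(20.8×0.7508) = 1.716 m.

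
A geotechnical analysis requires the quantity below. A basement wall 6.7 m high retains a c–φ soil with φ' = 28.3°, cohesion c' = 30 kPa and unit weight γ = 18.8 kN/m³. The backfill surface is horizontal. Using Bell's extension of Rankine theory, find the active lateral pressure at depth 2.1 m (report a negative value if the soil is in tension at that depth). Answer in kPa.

-21.8 kPa

K_a = (1 − sin φ)/(1 + sin φ) = 0.3568.
σ_a = K_a γ z − 2c√K_a = 0.3568×18.8×2.1 − 2×30×0.5973 = -21.75 kPa.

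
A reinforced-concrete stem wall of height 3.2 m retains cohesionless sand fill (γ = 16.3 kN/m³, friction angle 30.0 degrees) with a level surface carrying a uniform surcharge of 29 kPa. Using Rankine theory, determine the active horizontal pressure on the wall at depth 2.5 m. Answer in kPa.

K_a = (1 − sin φ)/(1 + sin φ) = 0.3333.
σ_v = γz + q = 16.3 × 2.5 + 29 = 69.75 kPa.
σ_h = K_a σ_v = 0.3333 × 69.75 = 23.25 kPa.

23.2 kPa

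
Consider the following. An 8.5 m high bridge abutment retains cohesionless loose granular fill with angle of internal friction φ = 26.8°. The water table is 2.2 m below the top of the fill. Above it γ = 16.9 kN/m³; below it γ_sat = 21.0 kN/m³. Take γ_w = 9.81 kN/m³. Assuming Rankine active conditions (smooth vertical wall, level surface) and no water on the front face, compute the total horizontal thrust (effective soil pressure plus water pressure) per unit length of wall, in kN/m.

K_a = tan²(45° − φ/2) = 0.3785.
γ' = 21.0 − 9.81 = 11.19 kN/m³. Depth below WT = 6.3 m.
σ'_h at WT = K_a γ d_w = 14.07 kPa; at base = 14.07 + K_a γ' × 6.3 = 40.75 kPa.
P₁ (0–2.2 m) = ½×14.07×2.2 = 15.48. P₂ (2.2–8.5 m) = ½(14.07+40.75)×6.3 = 172.7.
P_w = ½ γ_w h₂² = 0.5×9.81×6.3² = 194.7. Total = 15.48+172.7+194.7 = 382.9 kN/m.

383 kN/m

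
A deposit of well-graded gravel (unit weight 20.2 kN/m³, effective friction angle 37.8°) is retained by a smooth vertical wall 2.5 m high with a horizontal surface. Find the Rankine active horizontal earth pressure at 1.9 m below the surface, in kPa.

9.21 kPa

K_a = (1 − sin φ)/(1 + sin φ) = 0.2400.
σ_h = K_a γ z = 0.2400 × 20.2 × 1.9 = 9.211 kPa.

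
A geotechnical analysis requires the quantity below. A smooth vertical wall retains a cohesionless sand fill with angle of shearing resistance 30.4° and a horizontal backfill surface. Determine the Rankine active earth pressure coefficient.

K_a = (1 − sin φ)/(1 + sin φ) = (1 − sin 30.4°)/(1 + sin 30.4°) = 0.3280.

0.328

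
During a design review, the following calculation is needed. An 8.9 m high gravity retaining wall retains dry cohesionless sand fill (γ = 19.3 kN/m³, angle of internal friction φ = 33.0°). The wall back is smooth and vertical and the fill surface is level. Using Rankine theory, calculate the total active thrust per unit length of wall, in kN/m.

225 kN/m

K_a = tan²(45° − φ/2) = 0.2948.
P_a = ½ K_a γ H² = 0.5 × 0.2948 × 19.3 × 8.9² = 225.3 kN/m.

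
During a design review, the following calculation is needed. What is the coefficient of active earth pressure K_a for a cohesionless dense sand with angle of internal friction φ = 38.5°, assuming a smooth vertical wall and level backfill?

K_a = tan²(45° − φ/2) = tan²(25.75°) = 0.2327.

0.233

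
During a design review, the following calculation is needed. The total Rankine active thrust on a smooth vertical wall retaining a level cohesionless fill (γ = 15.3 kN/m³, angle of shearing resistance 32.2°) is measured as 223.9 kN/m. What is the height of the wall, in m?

K_a = 0.3047. P_a = ½ K_a γ H² ⇒ H = √(2P_a/(K_a γ)).
H = √(2×223.9/(0.3047×15.3)) = 9.800 m.

9.80 m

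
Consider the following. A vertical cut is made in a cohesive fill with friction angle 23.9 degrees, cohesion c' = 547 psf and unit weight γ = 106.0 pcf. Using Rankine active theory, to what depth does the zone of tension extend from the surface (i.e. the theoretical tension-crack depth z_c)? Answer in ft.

K_a = tan²(45° − 23.9°/2) = 0.4233; √K_a = 0.6506.
The active pressure is zero where K_a γ z = 2c√K_a, so z_c = 2c/(γ√K_a) = 2×547/(106.0×0.6506) = 15.86 ft.

15.9 ft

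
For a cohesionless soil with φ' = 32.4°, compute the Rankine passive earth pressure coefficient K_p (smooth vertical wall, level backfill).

K_p = (1 + sin φ)/(1 − sin φ) = tan²(45° + 32.4°/2) = 3.309.

3.31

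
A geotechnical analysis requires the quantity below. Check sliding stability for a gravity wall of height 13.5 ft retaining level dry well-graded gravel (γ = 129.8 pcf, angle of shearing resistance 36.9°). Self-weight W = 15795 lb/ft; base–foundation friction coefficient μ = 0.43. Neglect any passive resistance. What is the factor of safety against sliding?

2.30

K_a = tan²(45° − 36.9°/2) = 0.2497.
P_a = ½K_aγH² = 0.5×0.2497×129.8×13.5² = 2953 lb/ft, acting at H/3 = 4.500 ft above the base.
FS_sliding = μW / P_a = 0.43×15795 / 2953 = 2.300.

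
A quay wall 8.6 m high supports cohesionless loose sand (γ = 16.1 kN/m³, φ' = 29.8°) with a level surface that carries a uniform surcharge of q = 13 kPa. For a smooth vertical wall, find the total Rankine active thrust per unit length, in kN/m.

238 kN/m

K_a = tan²(45° − φ/2) = 0.3360.
Soil triangle: ½ K_a γ H² = 0.5×0.3360×16.1×8.6² = 200.1 kN/m.
Surcharge rectangle: K_a q H = 0.3360×13×8.6 = 37.57 kN/m.
Total = 200.1 + 37.57 = 237.6 kN/m.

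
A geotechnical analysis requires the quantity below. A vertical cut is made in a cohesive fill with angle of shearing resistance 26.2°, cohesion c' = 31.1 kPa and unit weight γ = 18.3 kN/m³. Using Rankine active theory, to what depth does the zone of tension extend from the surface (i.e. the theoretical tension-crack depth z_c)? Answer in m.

K_a = tan²(45° − 26.2°/2) = 0.3874; √K_a = 0.6224.
The active pressure is zero where K_a γ z = 2c√K_a, so z_c = 2c/(γ√K_a) = 2×31.1/(18.3×0.6224) = 5.461 m.

5.46 m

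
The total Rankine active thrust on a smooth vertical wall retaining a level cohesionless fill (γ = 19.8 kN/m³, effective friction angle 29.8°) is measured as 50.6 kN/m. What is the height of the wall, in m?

3.90 m

K_a = 0.3360. P_a = ½ K_a γ H² ⇒ H = √(2P_a/(K_a γ)).
H = √(2×50.6/(0.3360×19.8)) = 3.900 m.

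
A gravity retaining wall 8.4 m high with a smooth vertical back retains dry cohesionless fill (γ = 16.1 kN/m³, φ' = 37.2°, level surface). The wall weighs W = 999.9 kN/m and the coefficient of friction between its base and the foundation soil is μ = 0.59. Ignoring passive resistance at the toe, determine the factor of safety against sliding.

4.21

K_a = tan²(45° − 37.2°/2) = 0.2464.
P_a = ½K_aγH² = 0.5×0.2464×16.1×8.4² = 140.0 kN/m, acting at H/3 = 2.800 m above the base.
FS_sliding = μW / P_a = 0.59×999.9 / 140.0 = 4.215.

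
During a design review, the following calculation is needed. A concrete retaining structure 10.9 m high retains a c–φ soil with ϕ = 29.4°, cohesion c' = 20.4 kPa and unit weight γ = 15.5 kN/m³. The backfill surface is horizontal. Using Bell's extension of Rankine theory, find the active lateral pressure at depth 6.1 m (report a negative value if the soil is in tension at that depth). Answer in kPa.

8.44 kPa

K_a = (1 − sin φ)/(1 + sin φ) = 0.3415.
σ_a = K_a γ z − 2c√K_a = 0.3415×15.5×6.1 − 2×20.4×0.5844 = 8.444 kPa.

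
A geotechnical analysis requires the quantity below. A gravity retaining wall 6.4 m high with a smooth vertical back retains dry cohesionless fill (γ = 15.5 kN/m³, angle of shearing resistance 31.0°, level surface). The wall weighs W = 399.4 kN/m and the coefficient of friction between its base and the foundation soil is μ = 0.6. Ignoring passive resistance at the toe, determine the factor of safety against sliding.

2.36

K_a = tan²(45° − 31.0°/2) = 0.3201.
P_a = ½K_aγH² = 0.5×0.3201×15.5×6.4² = 101.6 kN/m, acting at H/3 = 2.133 m above the base.
FS_sliding = μW / P_a = 0.6×399.4 / 101.6 = 2.358.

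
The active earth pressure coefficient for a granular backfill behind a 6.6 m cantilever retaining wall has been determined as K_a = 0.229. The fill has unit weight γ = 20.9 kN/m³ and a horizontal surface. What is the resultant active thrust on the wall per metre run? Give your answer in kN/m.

P = ½ K_a γ H² = 0.5 × 0.229 × 20.9 × 6.6² = 104.2 kN/m.

104 kN/m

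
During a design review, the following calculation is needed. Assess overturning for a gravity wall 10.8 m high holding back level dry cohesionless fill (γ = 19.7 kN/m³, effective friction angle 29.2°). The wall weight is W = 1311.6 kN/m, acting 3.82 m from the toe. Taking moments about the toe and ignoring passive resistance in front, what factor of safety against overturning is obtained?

3.52

K_a = tan²(45° − 29.2°/2) = 0.3442.
P_a = ½K_aγH² = 0.5×0.3442×19.7×10.8² = 395.5 kN/m, acting at H/3 = 3.600 m above the base.
Overturning moment M_o = P_a × H/3 = 395.5 × 3.600 = 1424.
Resisting moment M_r = W × 3.82 = 1311.6 × 3.82 = 5010.
FS_overturning = M_r/M_o = 5010/1424 = 3.519.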